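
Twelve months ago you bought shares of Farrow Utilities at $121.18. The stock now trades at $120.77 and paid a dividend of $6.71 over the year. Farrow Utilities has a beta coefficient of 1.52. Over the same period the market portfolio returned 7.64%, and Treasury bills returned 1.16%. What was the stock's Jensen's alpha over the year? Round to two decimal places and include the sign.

Realised HPR = (P1 + D1 − P0) / P0 = (120.77 + 6.71 − 121.18) / 121.18 = 6.30 / 121.18 = 5.1989%
MRP = 7.64% − 1.16% = 6.48%
CAPM required = R_f + β·MRP = 1.16% + 1.52 × 6.48% = 11.0096%
α = realised − required = 5.1989% − 11.0096% = -5.81%

-5.81%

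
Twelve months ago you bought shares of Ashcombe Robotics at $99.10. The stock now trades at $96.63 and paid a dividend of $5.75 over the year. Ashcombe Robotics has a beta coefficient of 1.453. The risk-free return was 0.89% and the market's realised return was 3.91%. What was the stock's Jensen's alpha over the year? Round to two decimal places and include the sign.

Realised HPR = (P1 + D1 − P0) / P0 = (96.63 + 5.75 − 99.10) / 99.10 = 3.28 / 99.10 = 3.3098%
MRP = 3.91% − 0.89% = 3.02%
CAPM required = R_f + β·MRP = 0.89% + 1.453 × 3.02% = 5.27806%
α = realised − required = 3.3098% − 5.27806% = -1.97%

-1.97%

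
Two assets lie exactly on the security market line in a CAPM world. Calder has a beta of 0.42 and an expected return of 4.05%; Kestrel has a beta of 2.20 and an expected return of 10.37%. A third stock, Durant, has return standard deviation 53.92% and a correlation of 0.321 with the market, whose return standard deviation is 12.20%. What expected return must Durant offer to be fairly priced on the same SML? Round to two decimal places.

MRP = (10.37% − 4.05%) / (2.20 − 0.42) = 3.5506%
R_f = 4.05% − 0.42 × 3.5506% = 2.5587%
β_Durant = ρ·σ_i/σ_m = 0.321 × 53.92 / 12.20 = 1.4187
E(R_Durant) = R_f + β × MRP = 2.5587% + 1.4187 × 3.5506% = 7.60%

7.60%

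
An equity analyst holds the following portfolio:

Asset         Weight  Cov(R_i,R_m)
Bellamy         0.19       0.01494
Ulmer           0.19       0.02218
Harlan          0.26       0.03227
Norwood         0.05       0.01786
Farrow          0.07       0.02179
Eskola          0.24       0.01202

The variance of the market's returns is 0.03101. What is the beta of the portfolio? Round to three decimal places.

β_Bellamy = 0.01494 / 0.03101 = 0.4818
β_Ulmer = 0.02218 / 0.03101 = 0.7153
β_Harlan = 0.03227 / 0.03101 = 1.0406
β_Norwood = 0.01786 / 0.03101 = 0.5759
β_Farrow = 0.02179 / 0.03101 = 0.7027
β_Eskola = 0.01202 / 0.03101 = 0.3876
β_P = Σ w_i β_i = 0.19×0.4818 + 0.19×0.7153 + 0.26×1.0406 + 0.05×0.5759 + 0.07×0.7027 + 0.24×0.3876 = 0.6690

0.669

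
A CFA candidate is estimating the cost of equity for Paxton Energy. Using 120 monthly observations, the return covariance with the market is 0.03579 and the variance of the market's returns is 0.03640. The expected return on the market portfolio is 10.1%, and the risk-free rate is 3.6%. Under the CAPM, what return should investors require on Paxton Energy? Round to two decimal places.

9.99%

β = Cov(R_i, R_m) / Var(R_m) = 0.03579 / 0.03640 = 0.9832
MRP = 10.1% − 3.6% = 6.50%
E(R) = R_f + β × MRP = 3.6% + 0.9832 × 6.5% = 9.99%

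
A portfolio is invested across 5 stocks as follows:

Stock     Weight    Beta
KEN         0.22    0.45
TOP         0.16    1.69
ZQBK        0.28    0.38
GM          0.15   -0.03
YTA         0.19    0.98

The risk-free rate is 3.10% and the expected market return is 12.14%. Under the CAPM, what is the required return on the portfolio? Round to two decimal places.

β_P = Σ w_i β_i = 0.22×0.45 + 0.16×1.69 + 0.28×0.38 + 0.15×-0.03 + 0.19×0.98 = 0.6575
MRP = 12.14% − 3.10% = 9.04%
E(R_P) = R_f + β_P × MRP = 3.10% + 0.6575 × 9.04% = 9.04%

9.04%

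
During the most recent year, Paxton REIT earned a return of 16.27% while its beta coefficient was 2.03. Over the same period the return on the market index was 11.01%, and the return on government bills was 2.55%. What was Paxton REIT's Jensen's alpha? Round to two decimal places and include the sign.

Market excess return = 11.01% − 2.55% = 8.46%
CAPM benchmark = R_f + β(R_m − R_f) = 2.55% + 2.03 × 8.46% = 19.7238%
α = actual − benchmark = 16.27% − 19.7238% = -3.45%

-3.45%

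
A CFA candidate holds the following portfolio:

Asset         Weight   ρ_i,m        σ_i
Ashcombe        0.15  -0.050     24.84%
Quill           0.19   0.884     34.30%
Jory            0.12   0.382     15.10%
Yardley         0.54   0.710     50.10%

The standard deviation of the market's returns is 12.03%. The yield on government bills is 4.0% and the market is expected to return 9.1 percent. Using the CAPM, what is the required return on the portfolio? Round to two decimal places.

β_Ashcombe = -0.050 × 24.84% / 12.03% = -0.1032
β_Quill = 0.884 × 34.30% / 12.03% = 2.5205
β_Jory = 0.382 × 15.10% / 12.03% = 0.4795
β_Yardley = 0.710 × 50.10% / 12.03% = 2.9569
β_P = Σ w_i β_i = 0.15×-0.1032 + 0.19×2.5205 + 0.12×0.4795 + 0.54×2.9569 = 2.1177
MRP = 9.1% − 4.0% = 5.10%
E(R_P) = R_f + β_P × MRP = 4.0% + 2.1177 × 5.1% = 14.80%

14.80%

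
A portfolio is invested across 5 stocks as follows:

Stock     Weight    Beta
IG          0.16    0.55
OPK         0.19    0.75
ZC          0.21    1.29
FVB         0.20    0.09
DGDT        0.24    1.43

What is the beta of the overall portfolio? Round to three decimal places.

0.863

β_P = Σ w_i β_i = 0.16×0.55 + 0.19×0.75 + 0.21×1.29 + 0.20×0.09 + 0.24×1.43 = 0.8626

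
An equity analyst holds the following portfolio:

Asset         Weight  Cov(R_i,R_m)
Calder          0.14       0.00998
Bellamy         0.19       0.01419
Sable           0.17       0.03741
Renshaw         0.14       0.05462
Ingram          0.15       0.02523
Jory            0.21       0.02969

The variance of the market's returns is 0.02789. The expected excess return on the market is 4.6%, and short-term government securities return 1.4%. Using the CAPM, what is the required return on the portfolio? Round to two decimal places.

β_Calder = 0.00998 / 0.02789 = 0.3578
β_Bellamy = 0.01419 / 0.02789 = 0.5088
β_Sable = 0.03741 / 0.02789 = 1.3413
β_Renshaw = 0.05462 / 0.02789 = 1.9584
β_Ingram = 0.02523 / 0.02789 = 0.9046
β_Jory = 0.02969 / 0.02789 = 1.0645
β_P = Σ w_i β_i = 0.14×0.3578 + 0.19×0.5088 + 0.17×1.3413 + 0.14×1.9584 + 0.15×0.9046 + 0.21×1.0645 = 1.0082
E(R_P) = R_f + β_P × MRP = 1.4% + 1.0082 × 4.6% = 6.04%

6.04%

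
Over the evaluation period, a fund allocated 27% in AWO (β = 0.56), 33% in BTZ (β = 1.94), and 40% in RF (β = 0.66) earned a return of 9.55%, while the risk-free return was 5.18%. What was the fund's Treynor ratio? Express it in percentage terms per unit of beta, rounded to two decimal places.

4.14%

β_P = 0.27×0.56 + 0.33×1.94 + 0.40×0.66 = 1.0554
Treynor = (R_P − R_f) / β_P = (9.55% − 5.18%) / 1.0554 = 4.37% / 1.0554 = 4.14%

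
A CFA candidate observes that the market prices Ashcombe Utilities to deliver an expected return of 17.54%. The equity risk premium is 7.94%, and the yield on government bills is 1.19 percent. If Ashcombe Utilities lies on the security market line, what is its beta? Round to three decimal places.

β = (E(R) − R_f) / MRP = (17.54% − 1.19%) / 7.94% = 16.35% / 7.94% = 2.059

2.059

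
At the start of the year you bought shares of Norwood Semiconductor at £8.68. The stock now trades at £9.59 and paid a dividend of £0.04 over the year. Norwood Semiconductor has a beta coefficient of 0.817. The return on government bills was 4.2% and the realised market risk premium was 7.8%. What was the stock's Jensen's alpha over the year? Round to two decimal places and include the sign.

Realised HPR = (P1 + D1 − P0) / P0 = (9.59 + 0.04 − 8.68) / 8.68 = 0.95 / 8.68 = 10.9447%
CAPM required = R_f + β·MRP = 4.2% + 0.817 × 7.8% = 10.5726%
α = realised − required = 10.9447% − 10.5726% = +0.37%

+0.37%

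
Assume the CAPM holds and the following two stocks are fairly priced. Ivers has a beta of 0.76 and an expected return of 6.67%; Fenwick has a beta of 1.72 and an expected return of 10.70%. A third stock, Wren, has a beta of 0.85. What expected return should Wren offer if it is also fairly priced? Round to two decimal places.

7.05%

MRP (SML slope) = (10.70% − 6.67%) / (1.72 − 0.76) = 4.03% / 0.96 = 4.1979%
R_f (intercept) = 6.67% − 0.76 × 4.1979% = 3.4796%
E(R_Wren) = R_f + β × MRP = 3.4796% + 0.85 × 4.1979% = 7.05%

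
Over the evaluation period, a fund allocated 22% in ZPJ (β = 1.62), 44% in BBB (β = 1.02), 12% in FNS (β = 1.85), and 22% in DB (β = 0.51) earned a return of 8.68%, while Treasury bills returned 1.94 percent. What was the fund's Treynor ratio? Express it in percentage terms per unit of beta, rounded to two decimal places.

β_P = 0.22×1.62 + 0.44×1.02 + 0.12×1.85 + 0.22×0.51 = 1.1394
Treynor = (R_P − R_f) / β_P = (8.68% − 1.94%) / 1.1394 = 6.74% / 1.1394 = 5.92%

5.92%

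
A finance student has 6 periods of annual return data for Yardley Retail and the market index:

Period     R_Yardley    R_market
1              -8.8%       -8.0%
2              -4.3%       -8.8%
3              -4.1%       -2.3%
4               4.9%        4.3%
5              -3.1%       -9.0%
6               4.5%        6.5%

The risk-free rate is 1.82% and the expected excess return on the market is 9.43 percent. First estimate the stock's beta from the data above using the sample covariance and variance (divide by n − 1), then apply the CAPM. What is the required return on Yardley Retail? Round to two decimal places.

Mean R_i = (-8.8 − 4.3 − 4.1 + 4.9 − 3.1 + 4.5) / 6 = -1.8167%
Mean R_m = (-8.0 − 8.8 − 2.3 + 4.3 − 9.0 + 6.5) / 6 = -2.8833%
Σ(R_i − R̄_i)(R_m − R̄_m) = 164.4617  ⇒  Cov = 164.4617 / 5 = 32.8923
Σ(R_m − R̄_m)² = 238.5883  ⇒  Var(R_m) = 238.5883 / 5 = 47.7177
β = Cov / Var(R_m) = 32.8923 / 47.7177 = 0.6893
E(R) = R_f + β × MRP = 1.82% + 0.6893 × 9.43% = 8.32%

8.32%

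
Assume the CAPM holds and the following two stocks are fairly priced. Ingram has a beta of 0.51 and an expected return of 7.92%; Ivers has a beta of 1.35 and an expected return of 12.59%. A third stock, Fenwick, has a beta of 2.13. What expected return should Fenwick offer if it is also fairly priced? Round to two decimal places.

16.93%

MRP (SML slope) = (12.59% − 7.92%) / (1.35 − 0.51) = 4.67% / 0.84 = 5.5595%
R_f (intercept) = 7.92% − 0.51 × 5.5595% = 5.0847%
E(R_Fenwick) = R_f + β × MRP = 5.0847% + 2.13 × 5.5595% = 16.93%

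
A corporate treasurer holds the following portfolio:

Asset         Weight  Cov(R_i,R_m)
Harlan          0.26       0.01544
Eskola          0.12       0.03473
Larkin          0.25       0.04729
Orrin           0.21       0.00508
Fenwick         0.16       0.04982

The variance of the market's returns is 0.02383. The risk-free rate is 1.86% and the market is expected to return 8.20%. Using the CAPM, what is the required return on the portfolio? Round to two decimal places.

9.59%

β_Harlan = 0.01544 / 0.02383 = 0.6479
β_Eskola = 0.03473 / 0.02383 = 1.4574
β_Larkin = 0.04729 / 0.02383 = 1.9845
β_Orrin = 0.00508 / 0.02383 = 0.2132
β_Fenwick = 0.04982 / 0.02383 = 2.0906
β_P = Σ w_i β_i = 0.26×0.6479 + 0.12×1.4574 + 0.25×1.9845 + 0.21×0.2132 + 0.16×2.0906 = 1.2187
MRP = 8.20% − 1.86% = 6.34%
E(R_P) = R_f + β_P × MRP = 1.86% + 1.2187 × 6.34% = 9.59%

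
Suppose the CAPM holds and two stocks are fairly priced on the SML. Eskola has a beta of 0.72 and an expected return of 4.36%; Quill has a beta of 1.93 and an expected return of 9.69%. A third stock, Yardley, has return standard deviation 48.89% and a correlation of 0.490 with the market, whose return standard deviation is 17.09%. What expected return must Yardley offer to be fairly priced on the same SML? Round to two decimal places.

MRP = (9.69% − 4.36%) / (1.93 − 0.72) = 4.4050%
R_f = 4.36% − 0.72 × 4.4050% = 1.1884%
β_Yardley = ρ·σ_i/σ_m = 0.490 × 48.89 / 17.09 = 1.4018
E(R_Yardley) = R_f + β × MRP = 1.1884% + 1.4018 × 4.4050% = 7.36%

7.36%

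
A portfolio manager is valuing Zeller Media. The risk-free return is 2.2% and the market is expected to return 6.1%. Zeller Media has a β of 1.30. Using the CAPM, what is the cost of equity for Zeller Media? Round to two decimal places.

7.27%

Market risk premium = E(R_m) − R_f = 6.1% − 2.2% = 3.90%
E(R) = R_f + β × MRP = 2.2% + 1.30 × 3.9% = 7.27%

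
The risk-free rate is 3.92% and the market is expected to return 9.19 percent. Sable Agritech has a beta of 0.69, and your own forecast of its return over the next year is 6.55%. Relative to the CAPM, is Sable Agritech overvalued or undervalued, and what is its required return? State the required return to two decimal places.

Overvalued; required return 7.56%

MRP = 9.19% − 3.92% = 5.27%
Required return = R_f + β·MRP = 3.92% + 0.69 × 5.27% = 7.56%
Forecast 6.55% < required 7.56% → the stock plots below the SML → overvalued.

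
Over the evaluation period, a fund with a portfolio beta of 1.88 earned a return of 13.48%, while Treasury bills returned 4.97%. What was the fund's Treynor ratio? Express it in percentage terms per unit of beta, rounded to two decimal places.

4.53%

Treynor = (R_P − R_f) / β_P = (13.48% − 4.97%) / 1.8800 = 8.51% / 1.8800 = 4.53%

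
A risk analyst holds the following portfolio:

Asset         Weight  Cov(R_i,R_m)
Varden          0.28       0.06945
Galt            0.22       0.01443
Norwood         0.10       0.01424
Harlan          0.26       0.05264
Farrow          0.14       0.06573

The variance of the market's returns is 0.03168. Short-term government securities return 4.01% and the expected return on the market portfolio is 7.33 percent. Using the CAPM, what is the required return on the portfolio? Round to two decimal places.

8.93%

β_Varden = 0.06945 / 0.03168 = 2.1922
β_Galt = 0.01443 / 0.03168 = 0.4555
β_Norwood = 0.01424 / 0.03168 = 0.4495
β_Harlan = 0.05264 / 0.03168 = 1.6616
β_Farrow = 0.06573 / 0.03168 = 2.0748
β_P = Σ w_i β_i = 0.28×2.1922 + 0.22×0.4555 + 0.10×0.4495 + 0.26×1.6616 + 0.14×2.0748 = 1.4815
MRP = 7.33% − 4.01% = 3.32%
E(R_P) = R_f + β_P × MRP = 4.01% + 1.4815 × 3.32% = 8.93%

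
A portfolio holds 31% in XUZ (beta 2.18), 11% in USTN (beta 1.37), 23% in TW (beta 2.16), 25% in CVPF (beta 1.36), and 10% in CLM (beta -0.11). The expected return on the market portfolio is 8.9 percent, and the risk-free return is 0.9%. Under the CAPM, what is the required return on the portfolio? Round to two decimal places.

14.12%

β_P = Σ w_i β_i = 0.31×2.18 + 0.11×1.37 + 0.23×2.16 + 0.25×1.36 + 0.10×-0.11 = 1.6523
MRP = 8.9% − 0.9% = 8.00%
E(R_P) = R_f + β_P × MRP = 0.9% + 1.6523 × 8.0% = 14.12%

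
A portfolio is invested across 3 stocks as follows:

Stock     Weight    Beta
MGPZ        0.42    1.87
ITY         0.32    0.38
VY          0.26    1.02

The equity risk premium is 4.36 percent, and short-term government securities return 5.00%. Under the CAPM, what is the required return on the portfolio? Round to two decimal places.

10.11%

β_P = Σ w_i β_i = 0.42×1.87 + 0.32×0.38 + 0.26×1.02 = 1.1722
E(R_P) = R_f + β_P × MRP = 5.00% + 1.1722 × 4.36% = 10.11%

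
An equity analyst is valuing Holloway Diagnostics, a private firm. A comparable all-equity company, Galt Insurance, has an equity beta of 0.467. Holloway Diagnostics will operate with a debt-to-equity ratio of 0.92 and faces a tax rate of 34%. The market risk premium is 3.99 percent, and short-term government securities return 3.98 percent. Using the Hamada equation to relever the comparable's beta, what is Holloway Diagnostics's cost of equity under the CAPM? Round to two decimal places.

6.97%

β_L = β_U × [1 + (1 − t)(D/E)] = 0.467 × [1 + (1 − 0.34) × 0.92]
    = 0.467 × [1 + 0.66 × 0.92] = 0.467 × 1.6072 = 0.7506
E(R) = R_f + β_L × MRP = 3.98% + 0.7506 × 3.99% = 6.97%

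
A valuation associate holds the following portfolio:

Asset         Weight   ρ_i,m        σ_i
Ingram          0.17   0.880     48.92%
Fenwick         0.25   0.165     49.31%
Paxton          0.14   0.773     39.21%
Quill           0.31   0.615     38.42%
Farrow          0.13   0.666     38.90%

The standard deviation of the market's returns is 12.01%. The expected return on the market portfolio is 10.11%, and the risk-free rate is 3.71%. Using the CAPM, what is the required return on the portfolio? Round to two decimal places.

β_Ingram = 0.880 × 48.92% / 12.01% = 3.5845
β_Fenwick = 0.165 × 49.31% / 12.01% = 0.6774
β_Paxton = 0.773 × 39.21% / 12.01% = 2.5237
β_Quill = 0.615 × 38.42% / 12.01% = 1.9674
β_Farrow = 0.666 × 38.90% / 12.01% = 2.1572
β_P = Σ w_i β_i = 0.17×3.5845 + 0.25×0.6774 + 0.14×2.5237 + 0.31×1.9674 + 0.13×2.1572 = 2.0224
MRP = 10.11% − 3.71% = 6.40%
E(R_P) = R_f + β_P × MRP = 3.71% + 2.0224 × 6.40% = 16.65%

16.65%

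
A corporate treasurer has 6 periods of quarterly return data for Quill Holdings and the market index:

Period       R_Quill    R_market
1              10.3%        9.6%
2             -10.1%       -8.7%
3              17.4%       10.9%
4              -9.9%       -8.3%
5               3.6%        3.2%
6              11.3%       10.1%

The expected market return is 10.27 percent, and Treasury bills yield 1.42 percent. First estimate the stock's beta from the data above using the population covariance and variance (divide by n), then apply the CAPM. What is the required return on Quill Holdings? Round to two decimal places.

Mean R_i = (10.3 − 10.1 + 17.4 − 9.9 + 3.6 + 11.3) / 6 = 3.7667%
Mean R_m = (9.6 − 8.7 + 10.9 − 8.3 + 3.2 + 10.1) / 6 = 2.8000%
Σ(R_i − R̄_i)(R_m − R̄_m) = 520.9500  ⇒  Cov = 520.9500 / 6 = 86.8250
Σ(R_m − R̄_m)² = 420.7600  ⇒  Var(R_m) = 420.7600 / 6 = 70.1267
β = Cov / Var(R_m) = 86.8250 / 70.1267 = 1.2381
MRP = 10.27% − 1.42% = 8.85%
E(R) = R_f + β × MRP = 1.42% + 1.2381 × 8.85% = 12.38%

12.38%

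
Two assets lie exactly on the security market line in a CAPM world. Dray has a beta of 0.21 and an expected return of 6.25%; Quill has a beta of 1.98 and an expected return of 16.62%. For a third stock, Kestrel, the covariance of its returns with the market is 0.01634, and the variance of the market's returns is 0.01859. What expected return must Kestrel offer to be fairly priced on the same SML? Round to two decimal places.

10.17%

MRP = (16.62% − 6.25%) / (1.98 − 0.21) = 5.8588%
R_f = 6.25% − 0.21 × 5.8588% = 5.0197%
β_Kestrel = Cov / Var(R_m) = 0.01634 / 0.01859 = 0.8790
E(R_Kestrel) = R_f + β × MRP = 5.0197% + 0.8790 × 5.8588% = 10.17%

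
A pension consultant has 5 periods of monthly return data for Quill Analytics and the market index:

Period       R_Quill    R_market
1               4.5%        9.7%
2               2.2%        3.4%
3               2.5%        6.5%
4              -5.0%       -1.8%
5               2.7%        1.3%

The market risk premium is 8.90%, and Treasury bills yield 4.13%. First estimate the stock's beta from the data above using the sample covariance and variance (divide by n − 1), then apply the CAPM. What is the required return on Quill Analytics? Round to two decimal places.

Mean R_i = (4.5 + 2.2 + 2.5 − 5.0 + 2.7) / 5 = 1.3800%
Mean R_m = (9.7 + 3.4 + 6.5 − 1.8 + 1.3) / 5 = 3.8200%
Σ(R_i − R̄_i)(R_m − R̄_m) = 53.5320  ⇒  Cov = 53.5320 / 4 = 13.3830
Σ(R_m − R̄_m)² = 79.8680  ⇒  Var(R_m) = 79.8680 / 4 = 19.9670
β = Cov / Var(R_m) = 13.3830 / 19.9670 = 0.6703
E(R) = R_f + β × MRP = 4.13% + 0.6703 × 8.90% = 10.10%

10.10%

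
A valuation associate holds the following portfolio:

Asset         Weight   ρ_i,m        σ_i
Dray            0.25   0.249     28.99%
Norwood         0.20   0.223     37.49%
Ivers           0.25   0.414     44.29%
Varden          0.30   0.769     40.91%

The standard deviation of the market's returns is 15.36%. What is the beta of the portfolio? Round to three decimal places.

1.139

β_Dray = 0.249 × 28.99% / 15.36% = 0.4700
β_Norwood = 0.223 × 37.49% / 15.36% = 0.5443
β_Ivers = 0.414 × 44.29% / 15.36% = 1.1938
β_Varden = 0.769 × 40.91% / 15.36% = 2.0482
β_P = Σ w_i β_i = 0.25×0.4700 + 0.20×0.5443 + 0.25×1.1938 + 0.30×2.0482 = 1.1393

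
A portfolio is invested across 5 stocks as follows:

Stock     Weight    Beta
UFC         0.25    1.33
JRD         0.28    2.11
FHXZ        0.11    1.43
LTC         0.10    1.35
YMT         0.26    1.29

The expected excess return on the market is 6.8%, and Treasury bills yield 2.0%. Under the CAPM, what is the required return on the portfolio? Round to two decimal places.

β_P = Σ w_i β_i = 0.25×1.33 + 0.28×2.11 + 0.11×1.43 + 0.10×1.35 + 0.26×1.29 = 1.5510
E(R_P) = R_f + β_P × MRP = 2.0% + 1.5510 × 6.8% = 12.55%

12.55%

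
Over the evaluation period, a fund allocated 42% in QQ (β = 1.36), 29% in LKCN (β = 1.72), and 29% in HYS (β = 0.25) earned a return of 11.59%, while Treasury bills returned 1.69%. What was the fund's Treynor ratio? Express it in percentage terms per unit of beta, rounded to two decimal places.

β_P = 0.42×1.36 + 0.29×1.72 + 0.29×0.25 = 1.1425
Treynor = (R_P − R_f) / β_P = (11.59% − 1.69%) / 1.1425 = 9.90% / 1.1425 = 8.67%

8.67%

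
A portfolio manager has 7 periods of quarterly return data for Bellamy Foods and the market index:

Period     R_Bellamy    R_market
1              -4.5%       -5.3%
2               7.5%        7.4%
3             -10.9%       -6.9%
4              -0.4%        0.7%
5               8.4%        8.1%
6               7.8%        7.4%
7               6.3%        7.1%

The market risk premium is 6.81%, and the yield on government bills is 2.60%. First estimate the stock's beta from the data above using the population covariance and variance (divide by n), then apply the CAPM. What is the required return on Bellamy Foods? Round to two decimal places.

10.34%

Mean R_i = (-4.5 + 7.5 − 10.9 − 0.4 + 8.4 + 7.8 + 6.3) / 7 = 2.0286%
Mean R_m = (-5.3 + 7.4 − 6.9 + 0.7 + 8.1 + 7.4 + 7.1) / 7 = 2.6429%
Σ(R_i − R̄_i)(R_m − R̄_m) = 287.2414  ⇒  Cov = 287.2414 / 7 = 41.0345
Σ(R_m − R̄_m)² = 252.8371  ⇒  Var(R_m) = 252.8371 / 7 = 36.1196
β = Cov / Var(R_m) = 41.0345 / 36.1196 = 1.1361
E(R) = R_f + β × MRP = 2.60% + 1.1361 × 6.81% = 10.34%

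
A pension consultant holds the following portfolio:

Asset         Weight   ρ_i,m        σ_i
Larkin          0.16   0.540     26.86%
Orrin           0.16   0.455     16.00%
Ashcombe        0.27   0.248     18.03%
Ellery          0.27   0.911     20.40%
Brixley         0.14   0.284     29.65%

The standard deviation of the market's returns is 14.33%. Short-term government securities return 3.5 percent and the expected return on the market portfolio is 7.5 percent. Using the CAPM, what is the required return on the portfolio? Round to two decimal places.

β_Larkin = 0.540 × 26.86% / 14.33% = 1.0122
β_Orrin = 0.455 × 16.00% / 14.33% = 0.5080
β_Ashcombe = 0.248 × 18.03% / 14.33% = 0.3120
β_Ellery = 0.911 × 20.40% / 14.33% = 1.2969
β_Brixley = 0.284 × 29.65% / 14.33% = 0.5876
β_P = Σ w_i β_i = 0.16×1.0122 + 0.16×0.5080 + 0.27×0.3120 + 0.27×1.2969 + 0.14×0.5876 = 0.7599
MRP = 7.5% − 3.5% = 4.00%
E(R_P) = R_f + β_P × MRP = 3.5% + 0.7599 × 4.0% = 6.54%

6.54%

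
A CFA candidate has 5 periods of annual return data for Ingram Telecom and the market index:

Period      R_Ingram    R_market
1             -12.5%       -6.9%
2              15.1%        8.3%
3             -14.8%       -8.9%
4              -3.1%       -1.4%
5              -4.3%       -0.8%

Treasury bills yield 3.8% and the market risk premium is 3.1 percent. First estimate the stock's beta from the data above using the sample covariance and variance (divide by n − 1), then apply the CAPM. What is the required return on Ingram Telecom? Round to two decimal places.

Mean R_i = (-12.5 + 15.1 − 14.8 − 3.1 − 4.3) / 5 = -3.9200%
Mean R_m = (-6.9 + 8.3 − 8.9 − 1.4 − 0.8) / 5 = -1.9400%
Σ(R_i − R̄_i)(R_m − R̄_m) = 313.0560  ⇒  Cov = 313.0560 / 4 = 78.2640
Σ(R_m − R̄_m)² = 179.4920  ⇒  Var(R_m) = 179.4920 / 4 = 44.8730
β = Cov / Var(R_m) = 78.2640 / 44.8730 = 1.7441
E(R) = R_f + β × MRP = 3.8% + 1.7441 × 3.1% = 9.21%

9.21%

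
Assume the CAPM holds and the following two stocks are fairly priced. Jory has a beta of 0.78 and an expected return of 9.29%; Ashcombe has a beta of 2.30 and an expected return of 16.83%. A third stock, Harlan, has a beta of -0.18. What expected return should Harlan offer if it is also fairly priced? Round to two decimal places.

4.53%

MRP (SML slope) = (16.83% − 9.29%) / (2.30 − 0.78) = 7.54% / 1.52 = 4.9605%
R_f (intercept) = 9.29% − 0.78 × 4.9605% = 5.4208%
E(R_Harlan) = R_f + β × MRP = 5.4208% + -0.18 × 4.9605% = 4.53%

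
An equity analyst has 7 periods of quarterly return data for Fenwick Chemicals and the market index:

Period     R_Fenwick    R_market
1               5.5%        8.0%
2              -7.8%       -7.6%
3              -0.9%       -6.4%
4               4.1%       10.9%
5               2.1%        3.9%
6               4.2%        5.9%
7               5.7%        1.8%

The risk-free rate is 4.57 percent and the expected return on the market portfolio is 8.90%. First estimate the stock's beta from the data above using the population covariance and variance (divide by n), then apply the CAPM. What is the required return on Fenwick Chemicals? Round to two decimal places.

7.01%

Mean R_i = (5.5 − 7.8 − 0.9 + 4.1 + 2.1 + 4.2 + 5.7) / 7 = 1.8429%
Mean R_m = (8.0 − 7.6 − 6.4 + 10.9 + 3.9 + 5.9 + 1.8) / 7 = 2.3571%
Σ(R_i − R̄_i)(R_m − R̄_m) = 166.5529  ⇒  Cov = 166.5529 / 7 = 23.7933
Σ(R_m − R̄_m)² = 295.8971  ⇒  Var(R_m) = 295.8971 / 7 = 42.2710
β = Cov / Var(R_m) = 23.7933 / 42.2710 = 0.5629
MRP = 8.90% − 4.57% = 4.33%
E(R) = R_f + β × MRP = 4.57% + 0.5629 × 4.33% = 7.01%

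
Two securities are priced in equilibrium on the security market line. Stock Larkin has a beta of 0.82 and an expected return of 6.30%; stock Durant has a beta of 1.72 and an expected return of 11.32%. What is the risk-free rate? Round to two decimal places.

1.73%

Both satisfy E(R) = R_f + β·MRP, so the slope of the SML is
MRP = (11.32% − 6.30%) / (1.72 − 0.82) = 5.02% / 0.90 = 5.5778%
R_f = E(R_Larkin) − β_Larkin·MRP = 6.30% − 0.82 × 5.5778% = 1.7262%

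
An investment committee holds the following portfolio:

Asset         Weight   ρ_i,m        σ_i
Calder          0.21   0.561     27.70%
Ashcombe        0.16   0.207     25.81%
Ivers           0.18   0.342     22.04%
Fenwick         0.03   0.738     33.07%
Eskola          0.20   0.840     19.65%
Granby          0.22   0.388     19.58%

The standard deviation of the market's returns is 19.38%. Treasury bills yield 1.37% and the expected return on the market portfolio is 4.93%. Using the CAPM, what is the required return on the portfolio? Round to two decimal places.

3.42%

β_Calder = 0.561 × 27.70% / 19.38% = 0.8018
β_Ashcombe = 0.207 × 25.81% / 19.38% = 0.2757
β_Ivers = 0.342 × 22.04% / 19.38% = 0.3889
β_Fenwick = 0.738 × 33.07% / 19.38% = 1.2593
β_Eskola = 0.840 × 19.65% / 19.38% = 0.8517
β_Granby = 0.388 × 19.58% / 19.38% = 0.3920
β_P = Σ w_i β_i = 0.21×0.8018 + 0.16×0.2757 + 0.18×0.3889 + 0.03×1.2593 + 0.20×0.8517 + 0.22×0.3920 = 0.5769
MRP = 4.93% − 1.37% = 3.56%
E(R_P) = R_f + β_P × MRP = 1.37% + 0.5769 × 3.56% = 3.42%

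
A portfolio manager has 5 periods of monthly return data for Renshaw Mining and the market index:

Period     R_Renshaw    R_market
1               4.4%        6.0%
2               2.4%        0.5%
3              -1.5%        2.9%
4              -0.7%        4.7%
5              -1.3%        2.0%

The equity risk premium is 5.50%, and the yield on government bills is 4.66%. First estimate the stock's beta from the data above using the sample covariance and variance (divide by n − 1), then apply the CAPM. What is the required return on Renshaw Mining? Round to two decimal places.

6.62%

Mean R_i = (4.4 + 2.4 − 1.5 − 0.7 − 1.3) / 5 = 0.6600%
Mean R_m = (6.0 + 0.5 + 2.9 + 4.7 + 2.0) / 5 = 3.2200%
Σ(R_i − R̄_i)(R_m − R̄_m) = 6.7340  ⇒  Cov = 6.7340 / 4 = 1.6835
Σ(R_m − R̄_m)² = 18.9080  ⇒  Var(R_m) = 18.9080 / 4 = 4.7270
β = Cov / Var(R_m) = 1.6835 / 4.7270 = 0.3561
E(R) = R_f + β × MRP = 4.66% + 0.3561 × 5.50% = 6.62%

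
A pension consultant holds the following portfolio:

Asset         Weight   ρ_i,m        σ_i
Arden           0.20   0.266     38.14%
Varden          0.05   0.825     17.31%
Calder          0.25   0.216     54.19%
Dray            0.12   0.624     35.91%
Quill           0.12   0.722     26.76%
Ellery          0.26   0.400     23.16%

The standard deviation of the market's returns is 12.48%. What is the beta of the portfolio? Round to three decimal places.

β_Arden = 0.266 × 38.14% / 12.48% = 0.8129
β_Varden = 0.825 × 17.31% / 12.48% = 1.1443
β_Calder = 0.216 × 54.19% / 12.48% = 0.9379
β_Dray = 0.624 × 35.91% / 12.48% = 1.7955
β_Quill = 0.722 × 26.76% / 12.48% = 1.5481
β_Ellery = 0.400 × 23.16% / 12.48% = 0.7423
β_P = Σ w_i β_i = 0.20×0.8129 + 0.05×1.1443 + 0.25×0.9379 + 0.12×1.7955 + 0.12×1.5481 + 0.26×0.7423 = 1.0485

1.049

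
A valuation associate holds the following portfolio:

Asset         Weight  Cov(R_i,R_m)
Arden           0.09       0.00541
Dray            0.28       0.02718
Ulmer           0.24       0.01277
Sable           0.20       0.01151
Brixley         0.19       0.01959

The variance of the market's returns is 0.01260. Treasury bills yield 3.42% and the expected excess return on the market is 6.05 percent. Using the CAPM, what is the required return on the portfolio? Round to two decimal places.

11.67%

β_Arden = 0.00541 / 0.01260 = 0.4294
β_Dray = 0.02718 / 0.01260 = 2.1571
β_Ulmer = 0.01277 / 0.01260 = 1.0135
β_Sable = 0.01151 / 0.01260 = 0.9135
β_Brixley = 0.01959 / 0.01260 = 1.5548
β_P = Σ w_i β_i = 0.09×0.4294 + 0.28×2.1571 + 0.24×1.0135 + 0.20×0.9135 + 0.19×1.5548 = 1.3640
E(R_P) = R_f + β_P × MRP = 3.42% + 1.3640 × 6.05% = 11.67%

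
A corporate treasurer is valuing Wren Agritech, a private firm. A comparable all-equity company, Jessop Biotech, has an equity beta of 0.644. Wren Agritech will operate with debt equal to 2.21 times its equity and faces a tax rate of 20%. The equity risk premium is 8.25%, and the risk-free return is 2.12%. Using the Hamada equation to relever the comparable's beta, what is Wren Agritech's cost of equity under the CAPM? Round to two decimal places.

β_L = β_U × [1 + (1 − t)(D/E)] = 0.644 × [1 + (1 − 0.20) × 2.21]
    = 0.644 × [1 + 0.80 × 2.21] = 0.644 × 2.7680 = 1.7826
E(R) = R_f + β_L × MRP = 2.12% + 1.7826 × 8.25% = 16.83%

16.83%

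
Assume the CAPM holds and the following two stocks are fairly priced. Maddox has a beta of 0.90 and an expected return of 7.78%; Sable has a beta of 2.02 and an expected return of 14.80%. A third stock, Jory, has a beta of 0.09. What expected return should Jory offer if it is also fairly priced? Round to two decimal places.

MRP (SML slope) = (14.80% − 7.78%) / (2.02 − 0.90) = 7.02% / 1.12 = 6.2679%
R_f (intercept) = 7.78% − 0.90 × 6.2679% = 2.1389%
E(R_Jory) = R_f + β × MRP = 2.1389% + 0.09 × 6.2679% = 2.70%

2.70%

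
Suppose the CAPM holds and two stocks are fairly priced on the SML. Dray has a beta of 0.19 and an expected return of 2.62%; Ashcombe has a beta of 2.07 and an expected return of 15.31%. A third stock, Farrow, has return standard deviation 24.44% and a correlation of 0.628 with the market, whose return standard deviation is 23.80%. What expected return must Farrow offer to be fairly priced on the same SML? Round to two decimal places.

MRP = (15.31% − 2.62%) / (2.07 − 0.19) = 6.7500%
R_f = 2.62% − 0.19 × 6.7500% = 1.3375%
β_Farrow = ρ·σ_i/σ_m = 0.628 × 24.44 / 23.80 = 0.6449
E(R_Farrow) = R_f + β × MRP = 1.3375% + 0.6449 × 6.7500% = 5.69%

5.69%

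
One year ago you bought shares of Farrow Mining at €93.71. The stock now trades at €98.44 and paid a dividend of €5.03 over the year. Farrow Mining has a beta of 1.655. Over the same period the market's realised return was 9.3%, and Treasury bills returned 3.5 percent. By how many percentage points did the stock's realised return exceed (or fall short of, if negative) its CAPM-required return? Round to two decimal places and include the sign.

Realised HPR = (P1 + D1 − P0) / P0 = (98.44 + 5.03 − 93.71) / 93.71 = 9.76 / 93.71 = 10.4151%
MRP = 9.3% − 3.5% = 5.80%
CAPM required = R_f + β·MRP = 3.5% + 1.655 × 5.8% = 13.0990%
α = realised − required = 10.4151% − 13.0990% = -2.68%

-2.68%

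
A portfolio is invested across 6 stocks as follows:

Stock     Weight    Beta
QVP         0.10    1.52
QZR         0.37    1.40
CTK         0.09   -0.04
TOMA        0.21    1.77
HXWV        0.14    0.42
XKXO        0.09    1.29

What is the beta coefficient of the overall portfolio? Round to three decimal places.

β_P = Σ w_i β_i = 0.10×1.52 + 0.37×1.40 + 0.09×-0.04 + 0.21×1.77 + 0.14×0.42 + 0.09×1.29 = 1.2130

1.213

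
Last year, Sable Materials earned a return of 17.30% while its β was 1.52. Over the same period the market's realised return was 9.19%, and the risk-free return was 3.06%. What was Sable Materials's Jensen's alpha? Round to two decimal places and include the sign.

Market excess return = 9.19% − 3.06% = 6.13%
CAPM benchmark = R_f + β(R_m − R_f) = 3.06% + 1.52 × 6.13% = 12.3776%
α = actual − benchmark = 17.30% − 12.3776% = +4.92%

+4.92%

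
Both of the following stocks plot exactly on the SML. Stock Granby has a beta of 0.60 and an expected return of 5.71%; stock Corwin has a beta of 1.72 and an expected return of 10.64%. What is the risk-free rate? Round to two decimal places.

Both satisfy E(R) = R_f + β·MRP, so the slope of the SML is
MRP = (10.64% − 5.71%) / (1.72 − 0.60) = 4.93% / 1.12 = 4.4018%
R_f = E(R_Granby) − β_Granby·MRP = 5.71% − 0.60 × 4.4018% = 3.0689%

3.07%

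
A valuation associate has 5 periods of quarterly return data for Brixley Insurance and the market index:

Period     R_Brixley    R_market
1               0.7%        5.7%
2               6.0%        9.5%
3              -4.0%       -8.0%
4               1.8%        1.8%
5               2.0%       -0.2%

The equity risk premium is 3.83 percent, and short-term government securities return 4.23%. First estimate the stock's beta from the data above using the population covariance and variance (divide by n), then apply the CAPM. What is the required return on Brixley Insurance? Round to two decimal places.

Mean R_i = (0.7 + 6.0 − 4.0 + 1.8 + 2.0) / 5 = 1.3000%
Mean R_m = (5.7 + 9.5 − 8.0 + 1.8 − 0.2) / 5 = 1.7600%
Σ(R_i − R̄_i)(R_m − R̄_m) = 84.3900  ⇒  Cov = 84.3900 / 5 = 16.8780
Σ(R_m − R̄_m)² = 174.5320  ⇒  Var(R_m) = 174.5320 / 5 = 34.9064
β = Cov / Var(R_m) = 16.8780 / 34.9064 = 0.4835
E(R) = R_f + β × MRP = 4.23% + 0.4835 × 3.83% = 6.08%

6.08%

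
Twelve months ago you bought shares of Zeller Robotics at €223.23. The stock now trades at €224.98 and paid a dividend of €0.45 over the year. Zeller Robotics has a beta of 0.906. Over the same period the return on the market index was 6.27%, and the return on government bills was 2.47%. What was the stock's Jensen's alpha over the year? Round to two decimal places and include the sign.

-4.93%

Realised HPR = (P1 + D1 − P0) / P0 = (224.98 + 0.45 − 223.23) / 223.23 = 2.20 / 223.23 = 0.9855%
MRP = 6.27% − 2.47% = 3.80%
CAPM required = R_f + β·MRP = 2.47% + 0.906 × 3.80% = 5.91280%
α = realised − required = 0.9855% − 5.91280% = -4.93%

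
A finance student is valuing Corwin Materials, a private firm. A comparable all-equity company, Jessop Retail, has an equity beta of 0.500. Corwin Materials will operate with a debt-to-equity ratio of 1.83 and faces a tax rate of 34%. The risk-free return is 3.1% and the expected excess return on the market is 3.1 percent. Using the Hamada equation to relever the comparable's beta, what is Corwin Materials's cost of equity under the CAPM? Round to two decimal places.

6.52%

β_L = β_U × [1 + (1 − t)(D/E)] = 0.500 × [1 + (1 − 0.34) × 1.83]
    = 0.500 × [1 + 0.66 × 1.83] = 0.500 × 2.2078 = 1.1039
E(R) = R_f + β_L × MRP = 3.1% + 1.1039 × 3.1% = 6.52%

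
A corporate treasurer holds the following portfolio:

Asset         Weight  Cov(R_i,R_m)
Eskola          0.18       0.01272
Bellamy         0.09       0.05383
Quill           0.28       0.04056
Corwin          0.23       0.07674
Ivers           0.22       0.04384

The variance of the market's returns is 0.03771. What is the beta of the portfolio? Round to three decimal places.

β_Eskola = 0.01272 / 0.03771 = 0.3373
β_Bellamy = 0.05383 / 0.03771 = 1.4275
β_Quill = 0.04056 / 0.03771 = 1.0756
β_Corwin = 0.07674 / 0.03771 = 2.0350
β_Ivers = 0.04384 / 0.03771 = 1.1626
β_P = Σ w_i β_i = 0.18×0.3373 + 0.09×1.4275 + 0.28×1.0756 + 0.23×2.0350 + 0.22×1.1626 = 1.2142

1.214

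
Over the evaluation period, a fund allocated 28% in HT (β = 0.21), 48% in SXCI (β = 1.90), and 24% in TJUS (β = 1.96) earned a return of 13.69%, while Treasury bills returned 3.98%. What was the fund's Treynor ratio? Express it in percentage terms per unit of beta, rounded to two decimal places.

6.74%

β_P = 0.28×0.21 + 0.48×1.90 + 0.24×1.96 = 1.4412
Treynor = (R_P − R_f) / β_P = (13.69% − 3.98%) / 1.4412 = 9.71% / 1.4412 = 6.74%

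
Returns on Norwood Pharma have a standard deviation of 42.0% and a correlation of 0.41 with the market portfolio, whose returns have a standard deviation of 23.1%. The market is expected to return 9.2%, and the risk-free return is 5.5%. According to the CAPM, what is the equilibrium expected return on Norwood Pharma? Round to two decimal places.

β = ρ × σ_i / σ_m = 0.41 × 42.0% / 23.1% = 0.7455
MRP = 9.2% − 5.5% = 3.70%
E(R) = 5.5% + 0.7455 × 3.7% = 8.26%

8.26%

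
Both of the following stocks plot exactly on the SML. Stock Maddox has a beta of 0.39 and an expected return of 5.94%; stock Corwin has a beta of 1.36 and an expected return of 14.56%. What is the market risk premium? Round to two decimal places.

Both satisfy E(R) = R_f + β·MRP, so the slope of the SML is
MRP = (14.56% − 5.94%) / (1.36 − 0.39) = 8.62% / 0.97 = 8.8866%

8.89%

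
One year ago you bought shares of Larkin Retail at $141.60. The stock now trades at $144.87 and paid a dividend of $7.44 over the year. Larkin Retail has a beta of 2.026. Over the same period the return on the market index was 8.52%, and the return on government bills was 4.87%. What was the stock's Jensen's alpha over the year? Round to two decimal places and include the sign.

-4.70%

Realised HPR = (P1 + D1 − P0) / P0 = (144.87 + 7.44 − 141.60) / 141.60 = 10.71 / 141.60 = 7.5636%
MRP = 8.52% − 4.87% = 3.65%
CAPM required = R_f + β·MRP = 4.87% + 2.026 × 3.65% = 12.26490%
α = realised − required = 7.5636% − 12.26490% = -4.70%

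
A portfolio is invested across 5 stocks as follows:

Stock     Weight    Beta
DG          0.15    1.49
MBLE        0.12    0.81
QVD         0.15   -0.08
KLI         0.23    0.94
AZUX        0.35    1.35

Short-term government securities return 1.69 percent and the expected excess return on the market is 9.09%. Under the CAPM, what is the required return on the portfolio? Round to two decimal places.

10.76%

β_P = Σ w_i β_i = 0.15×1.49 + 0.12×0.81 + 0.15×-0.08 + 0.23×0.94 + 0.35×1.35 = 0.9974
E(R_P) = R_f + β_P × MRP = 1.69% + 0.9974 × 9.09% = 10.76%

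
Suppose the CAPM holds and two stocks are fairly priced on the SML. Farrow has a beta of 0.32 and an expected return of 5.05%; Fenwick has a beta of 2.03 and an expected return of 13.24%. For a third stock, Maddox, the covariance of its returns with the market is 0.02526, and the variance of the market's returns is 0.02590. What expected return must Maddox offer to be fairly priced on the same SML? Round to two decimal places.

8.19%

MRP = (13.24% − 5.05%) / (2.03 − 0.32) = 4.7895%
R_f = 5.05% − 0.32 × 4.7895% = 3.5174%
β_Maddox = Cov / Var(R_m) = 0.02526 / 0.02590 = 0.9753
E(R_Maddox) = R_f + β × MRP = 3.5174% + 0.9753 × 4.7895% = 8.19%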